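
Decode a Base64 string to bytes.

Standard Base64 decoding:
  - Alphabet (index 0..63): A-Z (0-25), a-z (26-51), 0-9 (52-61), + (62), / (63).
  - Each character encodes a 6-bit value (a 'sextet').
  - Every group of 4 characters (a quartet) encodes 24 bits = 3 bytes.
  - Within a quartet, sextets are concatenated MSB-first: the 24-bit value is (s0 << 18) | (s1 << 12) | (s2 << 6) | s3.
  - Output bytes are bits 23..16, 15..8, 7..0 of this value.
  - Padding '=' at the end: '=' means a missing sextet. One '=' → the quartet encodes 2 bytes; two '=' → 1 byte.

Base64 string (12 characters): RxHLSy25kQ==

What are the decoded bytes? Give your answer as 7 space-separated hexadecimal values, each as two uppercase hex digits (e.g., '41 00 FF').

After char 0 ('R'=17): chars_in_quartet=1 acc=0x11 bytes_emitted=0
After char 1 ('x'=49): chars_in_quartet=2 acc=0x471 bytes_emitted=0
After char 2 ('H'=7): chars_in_quartet=3 acc=0x11C47 bytes_emitted=0
After char 3 ('L'=11): chars_in_quartet=4 acc=0x4711CB -> emit 47 11 CB, reset; bytes_emitted=3
After char 4 ('S'=18): chars_in_quartet=1 acc=0x12 bytes_emitted=3
After char 5 ('y'=50): chars_in_quartet=2 acc=0x4B2 bytes_emitted=3
After char 6 ('2'=54): chars_in_quartet=3 acc=0x12CB6 bytes_emitted=3
After char 7 ('5'=57): chars_in_quartet=4 acc=0x4B2DB9 -> emit 4B 2D B9, reset; bytes_emitted=6
After char 8 ('k'=36): chars_in_quartet=1 acc=0x24 bytes_emitted=6
After char 9 ('Q'=16): chars_in_quartet=2 acc=0x910 bytes_emitted=6
Padding '==': partial quartet acc=0x910 -> emit 91; bytes_emitted=7

Answer: 47 11 CB 4B 2D B9 91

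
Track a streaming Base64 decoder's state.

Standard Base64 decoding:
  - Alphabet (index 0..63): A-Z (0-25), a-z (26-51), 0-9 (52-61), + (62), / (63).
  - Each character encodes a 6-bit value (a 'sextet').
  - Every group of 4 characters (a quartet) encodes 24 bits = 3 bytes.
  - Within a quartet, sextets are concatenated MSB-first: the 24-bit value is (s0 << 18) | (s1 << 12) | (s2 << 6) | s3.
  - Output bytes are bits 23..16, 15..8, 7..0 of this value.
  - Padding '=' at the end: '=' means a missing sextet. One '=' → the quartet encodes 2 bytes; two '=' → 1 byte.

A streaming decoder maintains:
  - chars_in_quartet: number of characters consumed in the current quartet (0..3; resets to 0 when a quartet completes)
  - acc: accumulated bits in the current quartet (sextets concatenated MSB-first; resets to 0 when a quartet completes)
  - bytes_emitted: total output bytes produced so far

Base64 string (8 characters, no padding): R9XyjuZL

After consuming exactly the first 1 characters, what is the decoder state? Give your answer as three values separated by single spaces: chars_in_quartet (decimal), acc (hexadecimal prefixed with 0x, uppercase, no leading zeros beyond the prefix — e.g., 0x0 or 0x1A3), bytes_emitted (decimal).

Answer: 1 0x11 0

Derivation:
After char 0 ('R'=17): chars_in_quartet=1 acc=0x11 bytes_emitted=0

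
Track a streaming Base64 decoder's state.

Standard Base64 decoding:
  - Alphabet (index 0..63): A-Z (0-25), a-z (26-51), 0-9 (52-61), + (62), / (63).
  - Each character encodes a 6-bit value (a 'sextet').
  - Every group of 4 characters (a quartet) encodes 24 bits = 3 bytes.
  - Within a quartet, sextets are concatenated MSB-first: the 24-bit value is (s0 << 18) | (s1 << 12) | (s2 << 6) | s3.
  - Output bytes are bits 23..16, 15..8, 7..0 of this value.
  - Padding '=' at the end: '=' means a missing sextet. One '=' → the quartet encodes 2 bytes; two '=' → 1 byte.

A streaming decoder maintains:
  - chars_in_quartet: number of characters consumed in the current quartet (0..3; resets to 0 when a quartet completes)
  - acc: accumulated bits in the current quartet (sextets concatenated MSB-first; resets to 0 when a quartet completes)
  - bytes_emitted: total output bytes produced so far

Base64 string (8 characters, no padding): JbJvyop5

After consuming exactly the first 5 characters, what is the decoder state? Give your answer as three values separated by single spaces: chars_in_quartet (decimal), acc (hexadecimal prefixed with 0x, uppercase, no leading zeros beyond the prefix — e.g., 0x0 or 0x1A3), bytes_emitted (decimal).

After char 0 ('J'=9): chars_in_quartet=1 acc=0x9 bytes_emitted=0
After char 1 ('b'=27): chars_in_quartet=2 acc=0x25B bytes_emitted=0
After char 2 ('J'=9): chars_in_quartet=3 acc=0x96C9 bytes_emitted=0
After char 3 ('v'=47): chars_in_quartet=4 acc=0x25B26F -> emit 25 B2 6F, reset; bytes_emitted=3
After char 4 ('y'=50): chars_in_quartet=1 acc=0x32 bytes_emitted=3

Answer: 1 0x32 3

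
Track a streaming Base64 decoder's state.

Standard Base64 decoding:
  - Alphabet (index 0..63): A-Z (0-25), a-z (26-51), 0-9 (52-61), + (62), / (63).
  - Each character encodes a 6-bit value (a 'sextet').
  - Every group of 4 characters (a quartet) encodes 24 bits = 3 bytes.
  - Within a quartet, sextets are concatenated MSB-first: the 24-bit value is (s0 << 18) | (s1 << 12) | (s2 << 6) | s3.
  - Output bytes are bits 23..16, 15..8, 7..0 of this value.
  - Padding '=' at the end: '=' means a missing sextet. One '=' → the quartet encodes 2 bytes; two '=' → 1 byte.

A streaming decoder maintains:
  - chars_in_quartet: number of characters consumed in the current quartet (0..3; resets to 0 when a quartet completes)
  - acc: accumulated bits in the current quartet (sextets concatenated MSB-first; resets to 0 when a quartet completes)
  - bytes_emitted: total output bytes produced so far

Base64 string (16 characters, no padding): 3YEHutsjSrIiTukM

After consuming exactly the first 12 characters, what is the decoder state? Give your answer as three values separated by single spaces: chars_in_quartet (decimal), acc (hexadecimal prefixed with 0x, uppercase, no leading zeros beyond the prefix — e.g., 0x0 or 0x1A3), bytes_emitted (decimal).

Answer: 0 0x0 9

Derivation:
After char 0 ('3'=55): chars_in_quartet=1 acc=0x37 bytes_emitted=0
After char 1 ('Y'=24): chars_in_quartet=2 acc=0xDD8 bytes_emitted=0
After char 2 ('E'=4): chars_in_quartet=3 acc=0x37604 bytes_emitted=0
After char 3 ('H'=7): chars_in_quartet=4 acc=0xDD8107 -> emit DD 81 07, reset; bytes_emitted=3
After char 4 ('u'=46): chars_in_quartet=1 acc=0x2E bytes_emitted=3
After char 5 ('t'=45): chars_in_quartet=2 acc=0xBAD bytes_emitted=3
After char 6 ('s'=44): chars_in_quartet=3 acc=0x2EB6C bytes_emitted=3
After char 7 ('j'=35): chars_in_quartet=4 acc=0xBADB23 -> emit BA DB 23, reset; bytes_emitted=6
After char 8 ('S'=18): chars_in_quartet=1 acc=0x12 bytes_emitted=6
After char 9 ('r'=43): chars_in_quartet=2 acc=0x4AB bytes_emitted=6
After char 10 ('I'=8): chars_in_quartet=3 acc=0x12AC8 bytes_emitted=6
After char 11 ('i'=34): chars_in_quartet=4 acc=0x4AB222 -> emit 4A B2 22, reset; bytes_emitted=9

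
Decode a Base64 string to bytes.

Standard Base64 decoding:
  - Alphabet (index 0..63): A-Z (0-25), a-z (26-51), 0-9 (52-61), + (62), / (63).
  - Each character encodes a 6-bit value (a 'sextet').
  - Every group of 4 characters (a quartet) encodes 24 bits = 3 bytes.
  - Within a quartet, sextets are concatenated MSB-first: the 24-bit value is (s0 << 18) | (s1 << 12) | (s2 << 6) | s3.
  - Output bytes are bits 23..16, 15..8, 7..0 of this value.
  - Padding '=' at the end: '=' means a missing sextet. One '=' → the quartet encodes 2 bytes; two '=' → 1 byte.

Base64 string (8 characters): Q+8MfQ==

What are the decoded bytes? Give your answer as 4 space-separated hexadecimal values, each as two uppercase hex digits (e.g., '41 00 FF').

Answer: 43 EF 0C 7D

Derivation:
After char 0 ('Q'=16): chars_in_quartet=1 acc=0x10 bytes_emitted=0
After char 1 ('+'=62): chars_in_quartet=2 acc=0x43E bytes_emitted=0
After char 2 ('8'=60): chars_in_quartet=3 acc=0x10FBC bytes_emitted=0
After char 3 ('M'=12): chars_in_quartet=4 acc=0x43EF0C -> emit 43 EF 0C, reset; bytes_emitted=3
After char 4 ('f'=31): chars_in_quartet=1 acc=0x1F bytes_emitted=3
After char 5 ('Q'=16): chars_in_quartet=2 acc=0x7D0 bytes_emitted=3
Padding '==': partial quartet acc=0x7D0 -> emit 7D; bytes_emitted=4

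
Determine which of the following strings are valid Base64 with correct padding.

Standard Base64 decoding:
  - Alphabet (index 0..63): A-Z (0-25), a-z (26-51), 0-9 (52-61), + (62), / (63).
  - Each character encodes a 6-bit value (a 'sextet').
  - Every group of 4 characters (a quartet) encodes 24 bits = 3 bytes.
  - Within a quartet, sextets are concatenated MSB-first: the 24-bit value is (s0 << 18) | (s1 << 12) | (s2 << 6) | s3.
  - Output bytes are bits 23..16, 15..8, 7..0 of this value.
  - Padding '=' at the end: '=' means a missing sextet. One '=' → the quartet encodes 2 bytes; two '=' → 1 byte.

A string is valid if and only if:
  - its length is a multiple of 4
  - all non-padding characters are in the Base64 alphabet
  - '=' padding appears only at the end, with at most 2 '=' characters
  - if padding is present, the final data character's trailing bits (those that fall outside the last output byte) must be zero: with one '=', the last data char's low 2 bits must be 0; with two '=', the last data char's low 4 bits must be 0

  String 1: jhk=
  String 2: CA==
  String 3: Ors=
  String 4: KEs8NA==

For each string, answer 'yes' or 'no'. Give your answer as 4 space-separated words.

String 1: 'jhk=' → valid
String 2: 'CA==' → valid
String 3: 'Ors=' → valid
String 4: 'KEs8NA==' → valid

Answer: yes yes yes yes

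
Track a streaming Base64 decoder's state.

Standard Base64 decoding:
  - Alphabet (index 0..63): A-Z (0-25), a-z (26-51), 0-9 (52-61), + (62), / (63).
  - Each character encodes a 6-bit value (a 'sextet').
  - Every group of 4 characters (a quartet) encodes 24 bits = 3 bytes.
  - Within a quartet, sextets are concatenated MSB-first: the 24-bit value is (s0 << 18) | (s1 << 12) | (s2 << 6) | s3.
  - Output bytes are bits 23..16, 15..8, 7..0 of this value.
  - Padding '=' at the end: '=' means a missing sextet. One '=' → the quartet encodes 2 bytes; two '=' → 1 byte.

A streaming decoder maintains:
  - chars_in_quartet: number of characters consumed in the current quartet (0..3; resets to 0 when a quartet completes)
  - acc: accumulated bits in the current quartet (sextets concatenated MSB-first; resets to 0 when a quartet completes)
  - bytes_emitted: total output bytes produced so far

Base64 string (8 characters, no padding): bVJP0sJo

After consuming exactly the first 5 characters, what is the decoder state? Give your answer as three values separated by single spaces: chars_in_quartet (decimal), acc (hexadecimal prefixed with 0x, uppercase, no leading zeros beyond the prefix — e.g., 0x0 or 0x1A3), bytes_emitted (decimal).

Answer: 1 0x34 3

Derivation:
After char 0 ('b'=27): chars_in_quartet=1 acc=0x1B bytes_emitted=0
After char 1 ('V'=21): chars_in_quartet=2 acc=0x6D5 bytes_emitted=0
After char 2 ('J'=9): chars_in_quartet=3 acc=0x1B549 bytes_emitted=0
After char 3 ('P'=15): chars_in_quartet=4 acc=0x6D524F -> emit 6D 52 4F, reset; bytes_emitted=3
After char 4 ('0'=52): chars_in_quartet=1 acc=0x34 bytes_emitted=3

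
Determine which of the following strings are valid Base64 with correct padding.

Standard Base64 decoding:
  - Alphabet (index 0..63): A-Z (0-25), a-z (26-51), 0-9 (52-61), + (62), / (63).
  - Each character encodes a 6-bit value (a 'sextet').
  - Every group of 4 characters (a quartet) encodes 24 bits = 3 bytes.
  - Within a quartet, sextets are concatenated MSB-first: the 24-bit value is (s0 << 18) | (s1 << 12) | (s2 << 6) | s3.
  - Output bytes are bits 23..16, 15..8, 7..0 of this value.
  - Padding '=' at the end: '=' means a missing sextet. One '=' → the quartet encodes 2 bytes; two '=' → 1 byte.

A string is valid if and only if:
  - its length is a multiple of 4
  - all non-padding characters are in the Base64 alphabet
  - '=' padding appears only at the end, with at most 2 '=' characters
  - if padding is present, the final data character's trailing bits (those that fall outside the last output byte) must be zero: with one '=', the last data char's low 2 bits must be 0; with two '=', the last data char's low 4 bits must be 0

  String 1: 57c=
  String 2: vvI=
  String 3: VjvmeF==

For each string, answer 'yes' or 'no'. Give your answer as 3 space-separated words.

Answer: yes yes no

Derivation:
String 1: '57c=' → valid
String 2: 'vvI=' → valid
String 3: 'VjvmeF==' → invalid (bad trailing bits)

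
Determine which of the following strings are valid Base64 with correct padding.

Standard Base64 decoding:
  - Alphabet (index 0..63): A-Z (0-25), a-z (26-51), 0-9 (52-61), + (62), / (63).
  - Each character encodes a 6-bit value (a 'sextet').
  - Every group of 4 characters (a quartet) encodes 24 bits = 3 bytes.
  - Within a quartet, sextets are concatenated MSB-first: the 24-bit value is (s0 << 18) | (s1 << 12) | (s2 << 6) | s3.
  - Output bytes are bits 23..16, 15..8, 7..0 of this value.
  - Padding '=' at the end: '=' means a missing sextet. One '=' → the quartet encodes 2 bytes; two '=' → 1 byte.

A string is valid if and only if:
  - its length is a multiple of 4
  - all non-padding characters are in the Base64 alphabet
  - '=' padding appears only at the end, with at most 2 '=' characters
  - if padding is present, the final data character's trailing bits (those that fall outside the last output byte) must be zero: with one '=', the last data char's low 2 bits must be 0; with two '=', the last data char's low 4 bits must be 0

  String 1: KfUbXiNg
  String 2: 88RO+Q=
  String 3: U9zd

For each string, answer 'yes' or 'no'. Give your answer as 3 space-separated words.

String 1: 'KfUbXiNg' → valid
String 2: '88RO+Q=' → invalid (len=7 not mult of 4)
String 3: 'U9zd' → valid

Answer: yes no yes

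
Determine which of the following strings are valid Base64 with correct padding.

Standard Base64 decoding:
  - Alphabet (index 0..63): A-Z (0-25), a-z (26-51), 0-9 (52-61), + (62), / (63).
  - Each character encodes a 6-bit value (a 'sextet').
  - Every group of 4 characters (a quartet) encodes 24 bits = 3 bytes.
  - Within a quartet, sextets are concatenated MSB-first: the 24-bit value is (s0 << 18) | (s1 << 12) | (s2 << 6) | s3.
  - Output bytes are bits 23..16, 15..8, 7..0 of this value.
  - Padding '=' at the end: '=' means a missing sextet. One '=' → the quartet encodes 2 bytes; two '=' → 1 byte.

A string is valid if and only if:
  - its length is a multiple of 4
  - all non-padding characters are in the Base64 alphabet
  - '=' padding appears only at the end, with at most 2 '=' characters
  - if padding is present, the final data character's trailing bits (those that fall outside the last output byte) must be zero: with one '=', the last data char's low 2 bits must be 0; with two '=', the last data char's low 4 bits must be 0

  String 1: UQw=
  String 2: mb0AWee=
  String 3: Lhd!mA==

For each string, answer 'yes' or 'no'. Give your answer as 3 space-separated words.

Answer: yes no no

Derivation:
String 1: 'UQw=' → valid
String 2: 'mb0AWee=' → invalid (bad trailing bits)
String 3: 'Lhd!mA==' → invalid (bad char(s): ['!'])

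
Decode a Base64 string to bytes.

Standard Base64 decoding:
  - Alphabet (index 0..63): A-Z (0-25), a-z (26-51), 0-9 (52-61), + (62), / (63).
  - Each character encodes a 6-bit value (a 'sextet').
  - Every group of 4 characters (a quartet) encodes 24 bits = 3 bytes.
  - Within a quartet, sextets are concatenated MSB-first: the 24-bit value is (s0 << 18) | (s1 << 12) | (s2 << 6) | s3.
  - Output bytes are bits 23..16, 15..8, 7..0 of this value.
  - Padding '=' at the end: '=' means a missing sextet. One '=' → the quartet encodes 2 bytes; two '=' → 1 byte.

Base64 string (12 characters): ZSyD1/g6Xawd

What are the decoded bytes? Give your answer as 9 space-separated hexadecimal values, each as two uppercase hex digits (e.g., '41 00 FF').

Answer: 65 2C 83 D7 F8 3A 5D AC 1D

Derivation:
After char 0 ('Z'=25): chars_in_quartet=1 acc=0x19 bytes_emitted=0
After char 1 ('S'=18): chars_in_quartet=2 acc=0x652 bytes_emitted=0
After char 2 ('y'=50): chars_in_quartet=3 acc=0x194B2 bytes_emitted=0
After char 3 ('D'=3): chars_in_quartet=4 acc=0x652C83 -> emit 65 2C 83, reset; bytes_emitted=3
After char 4 ('1'=53): chars_in_quartet=1 acc=0x35 bytes_emitted=3
After char 5 ('/'=63): chars_in_quartet=2 acc=0xD7F bytes_emitted=3
After char 6 ('g'=32): chars_in_quartet=3 acc=0x35FE0 bytes_emitted=3
After char 7 ('6'=58): chars_in_quartet=4 acc=0xD7F83A -> emit D7 F8 3A, reset; bytes_emitted=6
After char 8 ('X'=23): chars_in_quartet=1 acc=0x17 bytes_emitted=6
After char 9 ('a'=26): chars_in_quartet=2 acc=0x5DA bytes_emitted=6
After char 10 ('w'=48): chars_in_quartet=3 acc=0x176B0 bytes_emitted=6
After char 11 ('d'=29): chars_in_quartet=4 acc=0x5DAC1D -> emit 5D AC 1D, reset; bytes_emitted=9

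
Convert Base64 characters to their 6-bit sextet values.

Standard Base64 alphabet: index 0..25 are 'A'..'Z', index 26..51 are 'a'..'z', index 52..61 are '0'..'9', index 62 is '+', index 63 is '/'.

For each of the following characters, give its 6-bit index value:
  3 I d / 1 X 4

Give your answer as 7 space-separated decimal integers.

Answer: 55 8 29 63 53 23 56

Derivation:
'3': 0..9 range, 52 + ord('3') − ord('0') = 55
'I': A..Z range, ord('I') − ord('A') = 8
'd': a..z range, 26 + ord('d') − ord('a') = 29
'/': index 63
'1': 0..9 range, 52 + ord('1') − ord('0') = 53
'X': A..Z range, ord('X') − ord('A') = 23
'4': 0..9 range, 52 + ord('4') − ord('0') = 56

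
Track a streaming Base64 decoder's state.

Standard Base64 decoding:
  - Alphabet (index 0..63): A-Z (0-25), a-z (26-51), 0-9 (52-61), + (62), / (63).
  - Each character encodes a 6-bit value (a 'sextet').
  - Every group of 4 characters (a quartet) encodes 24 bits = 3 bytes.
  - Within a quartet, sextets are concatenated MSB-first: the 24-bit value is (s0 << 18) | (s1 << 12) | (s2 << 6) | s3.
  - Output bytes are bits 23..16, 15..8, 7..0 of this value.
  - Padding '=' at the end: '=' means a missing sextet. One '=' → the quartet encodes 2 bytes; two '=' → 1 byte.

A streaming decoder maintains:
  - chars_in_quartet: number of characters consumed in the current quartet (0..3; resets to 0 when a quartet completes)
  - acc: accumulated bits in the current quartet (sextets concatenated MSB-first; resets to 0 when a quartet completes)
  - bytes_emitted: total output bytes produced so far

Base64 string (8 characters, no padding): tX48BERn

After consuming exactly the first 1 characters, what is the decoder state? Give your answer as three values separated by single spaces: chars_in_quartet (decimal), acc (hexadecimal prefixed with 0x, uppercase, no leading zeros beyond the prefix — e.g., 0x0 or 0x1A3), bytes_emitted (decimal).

Answer: 1 0x2D 0

Derivation:
After char 0 ('t'=45): chars_in_quartet=1 acc=0x2D bytes_emitted=0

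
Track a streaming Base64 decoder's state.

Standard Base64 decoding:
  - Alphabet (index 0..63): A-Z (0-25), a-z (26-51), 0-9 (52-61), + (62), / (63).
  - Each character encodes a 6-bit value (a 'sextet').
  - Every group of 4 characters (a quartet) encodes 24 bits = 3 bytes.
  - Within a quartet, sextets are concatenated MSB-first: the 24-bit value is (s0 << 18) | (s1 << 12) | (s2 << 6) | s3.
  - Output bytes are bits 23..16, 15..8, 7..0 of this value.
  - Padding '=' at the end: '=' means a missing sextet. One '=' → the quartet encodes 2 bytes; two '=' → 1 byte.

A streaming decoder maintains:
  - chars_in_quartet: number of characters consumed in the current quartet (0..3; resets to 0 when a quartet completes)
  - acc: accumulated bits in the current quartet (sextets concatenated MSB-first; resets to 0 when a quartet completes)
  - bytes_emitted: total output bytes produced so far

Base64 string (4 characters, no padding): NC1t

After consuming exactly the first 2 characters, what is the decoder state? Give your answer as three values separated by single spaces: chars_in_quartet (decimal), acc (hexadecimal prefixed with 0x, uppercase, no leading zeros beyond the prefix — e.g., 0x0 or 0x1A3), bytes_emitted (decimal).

After char 0 ('N'=13): chars_in_quartet=1 acc=0xD bytes_emitted=0
After char 1 ('C'=2): chars_in_quartet=2 acc=0x342 bytes_emitted=0

Answer: 2 0x342 0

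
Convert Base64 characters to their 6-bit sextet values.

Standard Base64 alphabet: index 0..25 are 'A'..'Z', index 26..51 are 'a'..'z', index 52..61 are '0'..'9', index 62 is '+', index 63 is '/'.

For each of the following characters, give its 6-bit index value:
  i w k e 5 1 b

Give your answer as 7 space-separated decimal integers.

Answer: 34 48 36 30 57 53 27

Derivation:
'i': a..z range, 26 + ord('i') − ord('a') = 34
'w': a..z range, 26 + ord('w') − ord('a') = 48
'k': a..z range, 26 + ord('k') − ord('a') = 36
'e': a..z range, 26 + ord('e') − ord('a') = 30
'5': 0..9 range, 52 + ord('5') − ord('0') = 57
'1': 0..9 range, 52 + ord('1') − ord('0') = 53
'b': a..z range, 26 + ord('b') − ord('a') = 27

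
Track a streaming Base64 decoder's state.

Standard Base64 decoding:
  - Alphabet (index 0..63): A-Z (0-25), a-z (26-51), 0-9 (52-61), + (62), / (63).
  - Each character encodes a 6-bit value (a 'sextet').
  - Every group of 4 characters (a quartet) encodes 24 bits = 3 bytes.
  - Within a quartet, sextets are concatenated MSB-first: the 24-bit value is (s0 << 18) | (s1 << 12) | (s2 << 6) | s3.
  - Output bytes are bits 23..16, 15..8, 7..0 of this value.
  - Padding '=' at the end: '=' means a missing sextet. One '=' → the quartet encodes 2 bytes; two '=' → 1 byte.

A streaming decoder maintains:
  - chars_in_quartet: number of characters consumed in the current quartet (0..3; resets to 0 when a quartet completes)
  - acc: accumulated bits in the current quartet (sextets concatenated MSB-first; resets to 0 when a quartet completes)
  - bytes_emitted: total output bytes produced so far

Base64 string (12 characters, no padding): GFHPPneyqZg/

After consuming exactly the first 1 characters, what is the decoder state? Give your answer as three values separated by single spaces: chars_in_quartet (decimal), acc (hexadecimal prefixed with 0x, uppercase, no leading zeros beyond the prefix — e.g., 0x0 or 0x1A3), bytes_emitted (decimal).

After char 0 ('G'=6): chars_in_quartet=1 acc=0x6 bytes_emitted=0

Answer: 1 0x6 0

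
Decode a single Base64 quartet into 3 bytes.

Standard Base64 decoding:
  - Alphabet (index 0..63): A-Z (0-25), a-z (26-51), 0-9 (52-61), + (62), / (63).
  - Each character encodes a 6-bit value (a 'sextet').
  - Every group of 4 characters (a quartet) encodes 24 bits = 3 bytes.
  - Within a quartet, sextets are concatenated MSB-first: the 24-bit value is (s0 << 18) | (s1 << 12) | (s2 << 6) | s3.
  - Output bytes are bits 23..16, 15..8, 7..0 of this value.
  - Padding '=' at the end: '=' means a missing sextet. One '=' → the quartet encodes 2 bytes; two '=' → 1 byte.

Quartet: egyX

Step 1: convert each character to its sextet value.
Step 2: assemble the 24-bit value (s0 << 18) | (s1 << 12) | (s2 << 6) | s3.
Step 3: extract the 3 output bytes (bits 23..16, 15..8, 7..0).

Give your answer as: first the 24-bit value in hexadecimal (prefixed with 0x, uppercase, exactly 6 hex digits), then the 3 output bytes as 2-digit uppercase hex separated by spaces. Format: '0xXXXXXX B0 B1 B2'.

Answer: 0x7A0C97 7A 0C 97

Derivation:
Sextets: e=30, g=32, y=50, X=23
24-bit: (30<<18) | (32<<12) | (50<<6) | 23
      = 0x780000 | 0x020000 | 0x000C80 | 0x000017
      = 0x7A0C97
Bytes: (v>>16)&0xFF=7A, (v>>8)&0xFF=0C, v&0xFF=97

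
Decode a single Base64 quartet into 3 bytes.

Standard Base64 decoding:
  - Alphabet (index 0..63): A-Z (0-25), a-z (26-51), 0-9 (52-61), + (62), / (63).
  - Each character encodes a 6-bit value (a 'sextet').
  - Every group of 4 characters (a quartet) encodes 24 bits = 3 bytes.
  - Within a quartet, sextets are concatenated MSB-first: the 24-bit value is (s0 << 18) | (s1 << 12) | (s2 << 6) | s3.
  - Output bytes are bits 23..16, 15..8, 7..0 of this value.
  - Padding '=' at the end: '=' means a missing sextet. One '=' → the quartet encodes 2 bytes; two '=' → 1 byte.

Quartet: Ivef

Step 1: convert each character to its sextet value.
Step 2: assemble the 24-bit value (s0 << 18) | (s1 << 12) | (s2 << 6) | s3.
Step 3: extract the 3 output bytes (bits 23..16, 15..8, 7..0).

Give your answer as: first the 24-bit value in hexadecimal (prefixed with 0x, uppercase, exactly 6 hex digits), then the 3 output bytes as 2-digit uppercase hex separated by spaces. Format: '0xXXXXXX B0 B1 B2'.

Sextets: I=8, v=47, e=30, f=31
24-bit: (8<<18) | (47<<12) | (30<<6) | 31
      = 0x200000 | 0x02F000 | 0x000780 | 0x00001F
      = 0x22F79F
Bytes: (v>>16)&0xFF=22, (v>>8)&0xFF=F7, v&0xFF=9F

Answer: 0x22F79F 22 F7 9F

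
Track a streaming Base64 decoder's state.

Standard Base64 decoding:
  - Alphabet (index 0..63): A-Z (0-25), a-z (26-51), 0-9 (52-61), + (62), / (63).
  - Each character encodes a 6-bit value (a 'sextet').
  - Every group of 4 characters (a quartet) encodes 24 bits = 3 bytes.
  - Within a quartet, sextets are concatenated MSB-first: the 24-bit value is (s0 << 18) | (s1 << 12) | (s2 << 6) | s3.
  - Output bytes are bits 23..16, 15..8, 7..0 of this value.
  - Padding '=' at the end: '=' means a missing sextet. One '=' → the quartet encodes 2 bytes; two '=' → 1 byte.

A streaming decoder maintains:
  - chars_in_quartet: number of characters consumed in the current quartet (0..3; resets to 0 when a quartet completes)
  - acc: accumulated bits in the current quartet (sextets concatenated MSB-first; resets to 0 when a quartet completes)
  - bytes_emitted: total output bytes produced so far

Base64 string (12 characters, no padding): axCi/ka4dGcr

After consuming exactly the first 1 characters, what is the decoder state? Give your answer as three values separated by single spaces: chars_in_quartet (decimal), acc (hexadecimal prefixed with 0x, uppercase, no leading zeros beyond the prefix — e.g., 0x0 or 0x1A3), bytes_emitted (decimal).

Answer: 1 0x1A 0

Derivation:
After char 0 ('a'=26): chars_in_quartet=1 acc=0x1A bytes_emitted=0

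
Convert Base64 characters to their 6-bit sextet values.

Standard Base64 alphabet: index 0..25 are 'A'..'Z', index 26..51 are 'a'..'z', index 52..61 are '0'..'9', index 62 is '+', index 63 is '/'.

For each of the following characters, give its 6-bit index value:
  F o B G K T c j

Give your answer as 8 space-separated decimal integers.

'F': A..Z range, ord('F') − ord('A') = 5
'o': a..z range, 26 + ord('o') − ord('a') = 40
'B': A..Z range, ord('B') − ord('A') = 1
'G': A..Z range, ord('G') − ord('A') = 6
'K': A..Z range, ord('K') − ord('A') = 10
'T': A..Z range, ord('T') − ord('A') = 19
'c': a..z range, 26 + ord('c') − ord('a') = 28
'j': a..z range, 26 + ord('j') − ord('a') = 35

Answer: 5 40 1 6 10 19 28 35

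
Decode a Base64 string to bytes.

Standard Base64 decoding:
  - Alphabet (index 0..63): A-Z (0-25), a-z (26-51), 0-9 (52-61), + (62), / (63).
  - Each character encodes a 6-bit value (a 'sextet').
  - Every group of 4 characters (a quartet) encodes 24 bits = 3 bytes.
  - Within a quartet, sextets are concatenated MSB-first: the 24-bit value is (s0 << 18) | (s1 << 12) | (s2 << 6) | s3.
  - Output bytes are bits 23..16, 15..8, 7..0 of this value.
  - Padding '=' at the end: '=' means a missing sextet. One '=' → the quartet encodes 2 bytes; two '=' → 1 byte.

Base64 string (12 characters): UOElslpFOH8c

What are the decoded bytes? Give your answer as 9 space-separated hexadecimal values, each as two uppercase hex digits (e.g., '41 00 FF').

After char 0 ('U'=20): chars_in_quartet=1 acc=0x14 bytes_emitted=0
After char 1 ('O'=14): chars_in_quartet=2 acc=0x50E bytes_emitted=0
After char 2 ('E'=4): chars_in_quartet=3 acc=0x14384 bytes_emitted=0
After char 3 ('l'=37): chars_in_quartet=4 acc=0x50E125 -> emit 50 E1 25, reset; bytes_emitted=3
After char 4 ('s'=44): chars_in_quartet=1 acc=0x2C bytes_emitted=3
After char 5 ('l'=37): chars_in_quartet=2 acc=0xB25 bytes_emitted=3
After char 6 ('p'=41): chars_in_quartet=3 acc=0x2C969 bytes_emitted=3
After char 7 ('F'=5): chars_in_quartet=4 acc=0xB25A45 -> emit B2 5A 45, reset; bytes_emitted=6
After char 8 ('O'=14): chars_in_quartet=1 acc=0xE bytes_emitted=6
After char 9 ('H'=7): chars_in_quartet=2 acc=0x387 bytes_emitted=6
After char 10 ('8'=60): chars_in_quartet=3 acc=0xE1FC bytes_emitted=6
After char 11 ('c'=28): chars_in_quartet=4 acc=0x387F1C -> emit 38 7F 1C, reset; bytes_emitted=9

Answer: 50 E1 25 B2 5A 45 38 7F 1C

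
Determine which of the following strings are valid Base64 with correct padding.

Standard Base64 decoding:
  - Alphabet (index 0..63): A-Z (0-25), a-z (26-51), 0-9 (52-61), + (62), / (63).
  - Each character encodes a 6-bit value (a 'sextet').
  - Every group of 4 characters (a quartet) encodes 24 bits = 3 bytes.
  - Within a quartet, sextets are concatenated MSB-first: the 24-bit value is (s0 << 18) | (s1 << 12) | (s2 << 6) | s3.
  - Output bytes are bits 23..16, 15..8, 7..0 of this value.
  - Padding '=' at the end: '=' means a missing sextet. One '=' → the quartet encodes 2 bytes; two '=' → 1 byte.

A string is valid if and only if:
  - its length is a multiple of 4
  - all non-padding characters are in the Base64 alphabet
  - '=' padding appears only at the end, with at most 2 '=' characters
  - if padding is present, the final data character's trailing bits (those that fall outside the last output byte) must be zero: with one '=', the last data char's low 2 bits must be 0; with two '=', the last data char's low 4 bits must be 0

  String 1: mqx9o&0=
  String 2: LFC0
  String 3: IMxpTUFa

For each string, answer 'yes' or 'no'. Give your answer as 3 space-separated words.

Answer: no yes yes

Derivation:
String 1: 'mqx9o&0=' → invalid (bad char(s): ['&'])
String 2: 'LFC0' → valid
String 3: 'IMxpTUFa' → valid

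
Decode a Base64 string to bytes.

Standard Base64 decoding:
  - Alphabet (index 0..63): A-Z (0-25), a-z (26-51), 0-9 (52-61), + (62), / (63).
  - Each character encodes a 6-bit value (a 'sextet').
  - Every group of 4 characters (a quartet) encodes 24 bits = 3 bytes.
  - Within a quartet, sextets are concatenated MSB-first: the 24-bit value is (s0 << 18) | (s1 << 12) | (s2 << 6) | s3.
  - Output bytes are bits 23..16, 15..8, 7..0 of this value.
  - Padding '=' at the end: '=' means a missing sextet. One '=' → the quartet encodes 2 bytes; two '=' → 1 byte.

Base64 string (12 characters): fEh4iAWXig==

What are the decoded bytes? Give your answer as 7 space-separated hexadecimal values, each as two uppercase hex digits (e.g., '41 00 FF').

After char 0 ('f'=31): chars_in_quartet=1 acc=0x1F bytes_emitted=0
After char 1 ('E'=4): chars_in_quartet=2 acc=0x7C4 bytes_emitted=0
After char 2 ('h'=33): chars_in_quartet=3 acc=0x1F121 bytes_emitted=0
After char 3 ('4'=56): chars_in_quartet=4 acc=0x7C4878 -> emit 7C 48 78, reset; bytes_emitted=3
After char 4 ('i'=34): chars_in_quartet=1 acc=0x22 bytes_emitted=3
After char 5 ('A'=0): chars_in_quartet=2 acc=0x880 bytes_emitted=3
After char 6 ('W'=22): chars_in_quartet=3 acc=0x22016 bytes_emitted=3
After char 7 ('X'=23): chars_in_quartet=4 acc=0x880597 -> emit 88 05 97, reset; bytes_emitted=6
After char 8 ('i'=34): chars_in_quartet=1 acc=0x22 bytes_emitted=6
After char 9 ('g'=32): chars_in_quartet=2 acc=0x8A0 bytes_emitted=6
Padding '==': partial quartet acc=0x8A0 -> emit 8A; bytes_emitted=7

Answer: 7C 48 78 88 05 97 8A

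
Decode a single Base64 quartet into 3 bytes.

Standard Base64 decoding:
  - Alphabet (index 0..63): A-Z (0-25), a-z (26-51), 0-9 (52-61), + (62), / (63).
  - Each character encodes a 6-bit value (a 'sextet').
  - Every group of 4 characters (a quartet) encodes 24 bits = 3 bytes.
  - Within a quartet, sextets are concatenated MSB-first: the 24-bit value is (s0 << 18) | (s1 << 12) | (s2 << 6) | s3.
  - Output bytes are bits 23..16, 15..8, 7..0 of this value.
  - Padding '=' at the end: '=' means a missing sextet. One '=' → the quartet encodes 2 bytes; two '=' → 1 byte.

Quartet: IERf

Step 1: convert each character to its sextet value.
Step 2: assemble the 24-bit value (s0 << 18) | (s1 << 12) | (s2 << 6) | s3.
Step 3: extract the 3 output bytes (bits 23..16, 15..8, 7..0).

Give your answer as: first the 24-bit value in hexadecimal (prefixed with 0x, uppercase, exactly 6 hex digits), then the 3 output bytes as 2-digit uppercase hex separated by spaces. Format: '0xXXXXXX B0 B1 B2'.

Sextets: I=8, E=4, R=17, f=31
24-bit: (8<<18) | (4<<12) | (17<<6) | 31
      = 0x200000 | 0x004000 | 0x000440 | 0x00001F
      = 0x20445F
Bytes: (v>>16)&0xFF=20, (v>>8)&0xFF=44, v&0xFF=5F

Answer: 0x20445F 20 44 5F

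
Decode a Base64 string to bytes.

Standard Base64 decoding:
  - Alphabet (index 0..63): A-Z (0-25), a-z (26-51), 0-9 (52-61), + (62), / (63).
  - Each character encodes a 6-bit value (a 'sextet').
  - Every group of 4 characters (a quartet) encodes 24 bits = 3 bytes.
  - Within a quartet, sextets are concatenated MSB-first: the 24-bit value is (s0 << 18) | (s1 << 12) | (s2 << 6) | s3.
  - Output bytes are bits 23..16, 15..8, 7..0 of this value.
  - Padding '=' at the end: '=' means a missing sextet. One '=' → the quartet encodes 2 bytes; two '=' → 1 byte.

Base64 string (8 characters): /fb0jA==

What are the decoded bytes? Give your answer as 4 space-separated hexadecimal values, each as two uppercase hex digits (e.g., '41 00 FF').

Answer: FD F6 F4 8C

Derivation:
After char 0 ('/'=63): chars_in_quartet=1 acc=0x3F bytes_emitted=0
After char 1 ('f'=31): chars_in_quartet=2 acc=0xFDF bytes_emitted=0
After char 2 ('b'=27): chars_in_quartet=3 acc=0x3F7DB bytes_emitted=0
After char 3 ('0'=52): chars_in_quartet=4 acc=0xFDF6F4 -> emit FD F6 F4, reset; bytes_emitted=3
After char 4 ('j'=35): chars_in_quartet=1 acc=0x23 bytes_emitted=3
After char 5 ('A'=0): chars_in_quartet=2 acc=0x8C0 bytes_emitted=3
Padding '==': partial quartet acc=0x8C0 -> emit 8C; bytes_emitted=4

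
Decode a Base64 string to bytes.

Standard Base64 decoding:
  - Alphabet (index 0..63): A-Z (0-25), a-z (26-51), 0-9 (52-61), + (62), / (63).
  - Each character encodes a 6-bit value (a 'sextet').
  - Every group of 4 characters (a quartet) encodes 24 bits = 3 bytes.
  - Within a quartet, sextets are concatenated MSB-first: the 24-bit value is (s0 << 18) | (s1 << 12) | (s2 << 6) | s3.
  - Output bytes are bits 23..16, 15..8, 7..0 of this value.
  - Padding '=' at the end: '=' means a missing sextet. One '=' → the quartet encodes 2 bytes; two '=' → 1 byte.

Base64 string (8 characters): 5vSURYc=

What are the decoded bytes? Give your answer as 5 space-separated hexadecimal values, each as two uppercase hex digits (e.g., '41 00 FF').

After char 0 ('5'=57): chars_in_quartet=1 acc=0x39 bytes_emitted=0
After char 1 ('v'=47): chars_in_quartet=2 acc=0xE6F bytes_emitted=0
After char 2 ('S'=18): chars_in_quartet=3 acc=0x39BD2 bytes_emitted=0
After char 3 ('U'=20): chars_in_quartet=4 acc=0xE6F494 -> emit E6 F4 94, reset; bytes_emitted=3
After char 4 ('R'=17): chars_in_quartet=1 acc=0x11 bytes_emitted=3
After char 5 ('Y'=24): chars_in_quartet=2 acc=0x458 bytes_emitted=3
After char 6 ('c'=28): chars_in_quartet=3 acc=0x1161C bytes_emitted=3
Padding '=': partial quartet acc=0x1161C -> emit 45 87; bytes_emitted=5

Answer: E6 F4 94 45 87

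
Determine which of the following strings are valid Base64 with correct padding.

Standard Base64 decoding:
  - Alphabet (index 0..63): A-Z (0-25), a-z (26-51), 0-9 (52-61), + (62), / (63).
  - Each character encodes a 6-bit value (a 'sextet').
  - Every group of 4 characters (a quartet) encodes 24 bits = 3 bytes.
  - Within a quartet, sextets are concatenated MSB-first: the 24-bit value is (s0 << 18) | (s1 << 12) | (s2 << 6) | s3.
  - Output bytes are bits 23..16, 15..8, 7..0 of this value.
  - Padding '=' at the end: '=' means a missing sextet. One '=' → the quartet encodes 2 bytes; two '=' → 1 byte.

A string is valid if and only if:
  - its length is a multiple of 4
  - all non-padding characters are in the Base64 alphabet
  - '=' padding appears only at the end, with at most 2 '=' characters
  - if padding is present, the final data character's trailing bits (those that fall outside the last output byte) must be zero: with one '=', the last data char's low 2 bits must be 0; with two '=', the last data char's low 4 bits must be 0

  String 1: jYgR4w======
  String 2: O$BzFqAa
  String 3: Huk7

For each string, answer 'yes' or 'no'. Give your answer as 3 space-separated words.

Answer: no no yes

Derivation:
String 1: 'jYgR4w======' → invalid (6 pad chars (max 2))
String 2: 'O$BzFqAa' → invalid (bad char(s): ['$'])
String 3: 'Huk7' → valid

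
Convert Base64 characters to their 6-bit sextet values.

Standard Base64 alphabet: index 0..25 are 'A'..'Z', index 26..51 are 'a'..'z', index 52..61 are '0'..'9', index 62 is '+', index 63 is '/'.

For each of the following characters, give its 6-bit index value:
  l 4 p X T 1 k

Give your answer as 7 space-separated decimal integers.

Answer: 37 56 41 23 19 53 36

Derivation:
'l': a..z range, 26 + ord('l') − ord('a') = 37
'4': 0..9 range, 52 + ord('4') − ord('0') = 56
'p': a..z range, 26 + ord('p') − ord('a') = 41
'X': A..Z range, ord('X') − ord('A') = 23
'T': A..Z range, ord('T') − ord('A') = 19
'1': 0..9 range, 52 + ord('1') − ord('0') = 53
'k': a..z range, 26 + ord('k') − ord('a') = 36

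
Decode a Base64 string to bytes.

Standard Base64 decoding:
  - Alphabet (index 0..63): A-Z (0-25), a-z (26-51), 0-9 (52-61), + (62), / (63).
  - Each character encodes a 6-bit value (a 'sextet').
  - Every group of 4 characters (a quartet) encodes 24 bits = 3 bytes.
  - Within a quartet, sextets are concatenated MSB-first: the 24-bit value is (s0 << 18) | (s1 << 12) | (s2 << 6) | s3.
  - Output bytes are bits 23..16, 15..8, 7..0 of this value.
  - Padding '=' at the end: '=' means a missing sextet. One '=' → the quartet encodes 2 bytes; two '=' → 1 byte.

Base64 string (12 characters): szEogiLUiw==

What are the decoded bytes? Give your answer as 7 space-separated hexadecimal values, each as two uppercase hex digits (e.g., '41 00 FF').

Answer: B3 31 28 82 22 D4 8B

Derivation:
After char 0 ('s'=44): chars_in_quartet=1 acc=0x2C bytes_emitted=0
After char 1 ('z'=51): chars_in_quartet=2 acc=0xB33 bytes_emitted=0
After char 2 ('E'=4): chars_in_quartet=3 acc=0x2CCC4 bytes_emitted=0
After char 3 ('o'=40): chars_in_quartet=4 acc=0xB33128 -> emit B3 31 28, reset; bytes_emitted=3
After char 4 ('g'=32): chars_in_quartet=1 acc=0x20 bytes_emitted=3
After char 5 ('i'=34): chars_in_quartet=2 acc=0x822 bytes_emitted=3
After char 6 ('L'=11): chars_in_quartet=3 acc=0x2088B bytes_emitted=3
After char 7 ('U'=20): chars_in_quartet=4 acc=0x8222D4 -> emit 82 22 D4, reset; bytes_emitted=6
After char 8 ('i'=34): chars_in_quartet=1 acc=0x22 bytes_emitted=6
After char 9 ('w'=48): chars_in_quartet=2 acc=0x8B0 bytes_emitted=6
Padding '==': partial quartet acc=0x8B0 -> emit 8B; bytes_emitted=7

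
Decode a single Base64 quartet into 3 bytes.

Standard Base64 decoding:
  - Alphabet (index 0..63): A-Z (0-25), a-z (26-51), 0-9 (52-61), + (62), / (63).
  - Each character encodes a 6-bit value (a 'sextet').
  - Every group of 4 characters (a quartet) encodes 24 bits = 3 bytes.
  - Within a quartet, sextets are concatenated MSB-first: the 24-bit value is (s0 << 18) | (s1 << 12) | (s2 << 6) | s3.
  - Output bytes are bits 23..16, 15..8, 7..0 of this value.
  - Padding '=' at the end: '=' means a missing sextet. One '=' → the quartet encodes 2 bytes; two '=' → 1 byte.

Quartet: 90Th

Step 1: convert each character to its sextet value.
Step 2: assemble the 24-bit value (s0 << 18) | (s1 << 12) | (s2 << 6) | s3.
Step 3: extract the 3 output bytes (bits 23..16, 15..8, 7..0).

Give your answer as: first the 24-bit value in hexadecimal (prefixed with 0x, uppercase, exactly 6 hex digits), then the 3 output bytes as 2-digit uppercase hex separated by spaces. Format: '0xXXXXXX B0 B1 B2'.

Sextets: 9=61, 0=52, T=19, h=33
24-bit: (61<<18) | (52<<12) | (19<<6) | 33
      = 0xF40000 | 0x034000 | 0x0004C0 | 0x000021
      = 0xF744E1
Bytes: (v>>16)&0xFF=F7, (v>>8)&0xFF=44, v&0xFF=E1

Answer: 0xF744E1 F7 44 E1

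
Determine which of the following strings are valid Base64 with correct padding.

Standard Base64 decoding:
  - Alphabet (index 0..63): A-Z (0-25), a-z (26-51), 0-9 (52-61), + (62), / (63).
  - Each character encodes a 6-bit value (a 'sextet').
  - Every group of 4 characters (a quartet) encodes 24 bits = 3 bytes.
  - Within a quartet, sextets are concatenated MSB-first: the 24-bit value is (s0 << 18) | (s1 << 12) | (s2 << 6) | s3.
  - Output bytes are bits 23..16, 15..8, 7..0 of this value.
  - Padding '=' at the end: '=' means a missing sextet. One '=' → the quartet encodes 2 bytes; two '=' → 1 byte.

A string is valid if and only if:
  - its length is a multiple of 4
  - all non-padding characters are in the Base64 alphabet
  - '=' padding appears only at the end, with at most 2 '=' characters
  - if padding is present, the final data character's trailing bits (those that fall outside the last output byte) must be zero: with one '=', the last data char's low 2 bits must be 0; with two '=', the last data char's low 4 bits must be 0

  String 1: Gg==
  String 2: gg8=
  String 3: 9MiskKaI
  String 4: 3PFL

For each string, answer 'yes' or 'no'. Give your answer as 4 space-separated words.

Answer: yes yes yes yes

Derivation:
String 1: 'Gg==' → valid
String 2: 'gg8=' → valid
String 3: '9MiskKaI' → valid
String 4: '3PFL' → valid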